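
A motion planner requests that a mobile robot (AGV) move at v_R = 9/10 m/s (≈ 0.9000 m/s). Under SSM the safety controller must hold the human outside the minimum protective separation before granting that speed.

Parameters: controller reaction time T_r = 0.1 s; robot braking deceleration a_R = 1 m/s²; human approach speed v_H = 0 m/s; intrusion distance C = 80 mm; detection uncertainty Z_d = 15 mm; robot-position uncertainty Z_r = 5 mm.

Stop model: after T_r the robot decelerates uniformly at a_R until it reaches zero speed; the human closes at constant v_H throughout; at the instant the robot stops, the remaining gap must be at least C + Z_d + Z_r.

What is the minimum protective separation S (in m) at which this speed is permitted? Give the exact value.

braking lasts T_s = (9/10)/1 = 0.9000 s
reaction-phase robot travel = 0.9000·0.1000 = 0.0900 m
robot covers 0.9000·0.9000 − ½·1.0000·0.9000² = 0.4050 m while stopping
human closes 0.0000·1.0000 = 0.0000 m
residual clearance needed = 0.0800+0.0150+0.0050 = 0.1000 m
S_min ≈ 0.0900+0.4050+0.0000+0.1000  ⇒  S_min = 119/200 m

S_min = 119/200 m = 0.5950 m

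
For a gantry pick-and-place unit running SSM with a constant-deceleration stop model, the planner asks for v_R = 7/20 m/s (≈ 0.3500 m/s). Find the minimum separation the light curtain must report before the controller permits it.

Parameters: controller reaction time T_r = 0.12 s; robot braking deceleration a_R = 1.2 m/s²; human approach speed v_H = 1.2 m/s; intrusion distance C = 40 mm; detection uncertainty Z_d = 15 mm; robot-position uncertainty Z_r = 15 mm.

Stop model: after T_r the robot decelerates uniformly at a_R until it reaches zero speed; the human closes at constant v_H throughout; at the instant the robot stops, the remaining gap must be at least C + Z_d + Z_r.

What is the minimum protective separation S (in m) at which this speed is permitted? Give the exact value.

S_min = 15769/24000 m = 0.6570 m

stop time T_s = (7/20)/(6/5) = 0.2917 s
robot in T_r: 0.3500·0.1200 = 0.0420 m
robot covers 0.3500·0.2917 − ½·1.2000·0.2917² = 0.0510 m while stopping
human closes 1.2000·0.4117 = 0.4940 m
C+Z_d+Z_r = 0.0400+0.0150+0.0150 = 0.0700 m
S_min ≈ 0.0420+0.0510+0.4940+0.0700  ⇒  S_min = 15769/24000 m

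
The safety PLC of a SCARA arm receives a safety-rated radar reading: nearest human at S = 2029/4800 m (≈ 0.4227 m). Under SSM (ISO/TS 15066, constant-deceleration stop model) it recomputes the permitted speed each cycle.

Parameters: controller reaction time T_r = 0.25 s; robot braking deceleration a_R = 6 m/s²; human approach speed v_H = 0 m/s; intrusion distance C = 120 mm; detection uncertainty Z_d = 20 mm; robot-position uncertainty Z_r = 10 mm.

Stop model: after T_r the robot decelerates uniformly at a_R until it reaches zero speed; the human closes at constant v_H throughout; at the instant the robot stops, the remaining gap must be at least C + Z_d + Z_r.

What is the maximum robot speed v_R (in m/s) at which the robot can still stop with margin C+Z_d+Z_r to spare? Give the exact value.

collect terms ⇒ (1/12)·v_R² + (1/4)·v_R + (-1309/4800) = 0
  disc = (1/4)² − 4·(1/12)·(-1309/4800) = 2209/14400 ; √disc = 47/120
  v_R = (−(1/4) + 47/120) / (2·(1/12)) = 17/20 m/s
check:
T_s = v_R/a_R = (17/20)/6 = 0.1417 s
robot covers v_R·T_r = 0.8500·0.2500 = 0.2125 m before braking
robot under decel: 0.8500²/(2·6.0000) = 0.0602 m
human over T_r+T_s: 0.0000·(0.2500+0.1417) = 0.0000 m
margins: 0.1200+0.0200+0.0100 = 0.1500 m
sum ≈ 0.2125+0.0602+0.0000+0.1500 ≈ 0.4227 m = S ✓

v_R_max = 17/20 m/s = 0.8500 m/s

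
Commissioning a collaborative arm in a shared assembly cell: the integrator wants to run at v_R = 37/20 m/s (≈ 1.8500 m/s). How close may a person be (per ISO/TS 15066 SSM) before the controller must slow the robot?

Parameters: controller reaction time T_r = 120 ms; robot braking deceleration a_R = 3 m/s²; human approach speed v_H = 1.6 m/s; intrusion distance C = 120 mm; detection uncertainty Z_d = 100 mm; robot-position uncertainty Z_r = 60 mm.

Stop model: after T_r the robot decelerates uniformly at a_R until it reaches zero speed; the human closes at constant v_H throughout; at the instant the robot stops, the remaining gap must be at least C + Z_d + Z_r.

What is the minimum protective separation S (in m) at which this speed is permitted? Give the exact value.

S_min = 27013/12000 m = 2.2511 m

braking lasts T_s = (37/20)/3 = 0.6167 s
reaction-phase robot travel = 1.8500·0.1200 = 0.2220 m
robot covers 1.8500·0.6167 − ½·3.0000·0.6167² = 0.5704 m while stopping
person approaches 1.6000·(0.1200+0.6167) = 1.1787 m
margins: 0.1200+0.1000+0.0600 = 0.2800 m
S_min ≈ 0.2220+0.5704+1.1787+0.2800  ⇒  S_min = 27013/12000 m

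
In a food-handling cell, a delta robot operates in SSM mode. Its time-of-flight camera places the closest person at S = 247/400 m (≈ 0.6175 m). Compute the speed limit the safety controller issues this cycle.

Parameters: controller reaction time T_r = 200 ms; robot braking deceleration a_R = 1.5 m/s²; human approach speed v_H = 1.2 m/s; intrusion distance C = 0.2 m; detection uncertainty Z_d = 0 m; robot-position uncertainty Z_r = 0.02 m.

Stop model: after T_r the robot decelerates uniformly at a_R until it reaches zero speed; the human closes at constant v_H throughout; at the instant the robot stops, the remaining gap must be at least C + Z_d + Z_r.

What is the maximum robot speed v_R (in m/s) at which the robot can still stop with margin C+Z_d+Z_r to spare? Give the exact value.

collect terms ⇒ (1/3)·v_R² + (1)·v_R + (-63/400) = 0
  disc = (1)² − 4·(1/3)·(-63/400) = 121/100 ; √disc = 11/10
  v_R = (−(1) + 11/10) / (2·(1/3)) = 3/20 m/s
check:
braking lasts T_s = (3/20)/(3/2) = 0.1000 s
reaction-phase robot travel = 0.1500·0.2000 = 0.0300 m
robot under decel: 0.1500²/(2·1.5000) = 0.0075 m
person approaches 1.2000·(0.2000+0.1000) = 0.3600 m
C+Z_d+Z_r = 0.2000+0.0000+0.0200 = 0.2200 m
sum ≈ 0.0300+0.0075+0.3600+0.2200 ≈ 0.6175 m = S ✓

v_R_max = 3/20 m/s = 0.1500 m/s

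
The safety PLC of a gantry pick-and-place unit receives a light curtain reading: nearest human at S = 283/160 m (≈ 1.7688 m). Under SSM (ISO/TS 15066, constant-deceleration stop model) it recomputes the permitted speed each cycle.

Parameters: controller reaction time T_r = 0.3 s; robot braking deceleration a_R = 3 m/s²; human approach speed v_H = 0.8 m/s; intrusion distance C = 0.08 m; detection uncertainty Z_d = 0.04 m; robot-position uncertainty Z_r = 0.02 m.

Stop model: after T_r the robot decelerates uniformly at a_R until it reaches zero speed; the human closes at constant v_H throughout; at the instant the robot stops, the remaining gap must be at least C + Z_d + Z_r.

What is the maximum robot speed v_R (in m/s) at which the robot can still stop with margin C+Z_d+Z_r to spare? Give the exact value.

at the boundary: (1/6)·v² + (17/30)·v + (-1111/800) = 0
  disc = (17/30)² − 4·(1/6)·(-1111/800) = 4489/3600 ; √disc = 67/60
  v_R = (−(17/30) + 67/60) / (2·(1/6)) = 33/20 m/s
check:
T_s = v_R/a_R = (33/20)/3 = 0.5500 s
robot in T_r: 1.6500·0.3000 = 0.4950 m
robot under decel: 1.6500²/(2·3.0000) = 0.4537 m
human closes 0.8000·0.8500 = 0.6800 m
margins: 0.0800+0.0400+0.0200 = 0.1400 m
sum ≈ 0.4950+0.4537+0.6800+0.1400 ≈ 1.7688 m = S ✓

v_R_max = 33/20 m/s = 1.6500 m/s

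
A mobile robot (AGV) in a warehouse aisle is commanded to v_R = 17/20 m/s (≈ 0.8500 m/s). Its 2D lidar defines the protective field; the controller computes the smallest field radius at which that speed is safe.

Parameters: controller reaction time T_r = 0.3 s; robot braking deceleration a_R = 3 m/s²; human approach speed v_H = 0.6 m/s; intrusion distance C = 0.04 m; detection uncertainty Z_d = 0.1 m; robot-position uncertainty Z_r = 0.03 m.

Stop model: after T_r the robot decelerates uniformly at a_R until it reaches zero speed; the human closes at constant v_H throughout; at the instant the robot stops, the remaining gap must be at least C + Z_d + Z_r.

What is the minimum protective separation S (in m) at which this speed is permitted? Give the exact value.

S_min = 2149/2400 m = 0.8954 m

braking lasts T_s = (17/20)/3 = 0.2833 s
reaction-phase robot travel = 0.8500·0.3000 = 0.2550 m
braking distance = 0.8500²/(2·3.0000) = 0.1204 m
person approaches 0.6000·(0.3000+0.2833) = 0.3500 m
residual clearance needed = 0.0400+0.1000+0.0300 = 0.1700 m
S_min ≈ 0.2550+0.1204+0.3500+0.1700  ⇒  S_min = 2149/2400 m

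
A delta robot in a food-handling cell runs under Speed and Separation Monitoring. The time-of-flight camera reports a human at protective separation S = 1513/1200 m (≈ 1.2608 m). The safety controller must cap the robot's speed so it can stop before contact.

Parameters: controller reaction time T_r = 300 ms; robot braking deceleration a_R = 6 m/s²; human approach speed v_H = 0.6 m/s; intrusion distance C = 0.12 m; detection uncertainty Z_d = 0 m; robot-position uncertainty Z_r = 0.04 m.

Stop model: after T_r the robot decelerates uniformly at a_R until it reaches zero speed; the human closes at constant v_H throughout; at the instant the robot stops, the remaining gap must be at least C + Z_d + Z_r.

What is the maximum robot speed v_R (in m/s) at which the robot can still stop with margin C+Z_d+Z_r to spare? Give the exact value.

quadratic (1/12)·v² + (2/5)·v + (-221/240) = 0
  disc = (2/5)² − 4·(1/12)·(-221/240) = 1681/3600 ; √disc = 41/60
  v_R = (−(2/5) + 41/60) / (2·(1/12)) = 17/10 m/s
check:
stop time T_s = (17/10)/6 = 0.2833 s
reaction-phase robot travel = 1.7000·0.3000 = 0.5100 m
robot under decel: 1.7000²/(2·6.0000) = 0.2408 m
human closes 0.6000·0.5833 = 0.3500 m
margins: 0.1200+0.0000+0.0400 = 0.1600 m
sum ≈ 0.5100+0.2408+0.3500+0.1600 ≈ 1.2608 m = S ✓

v_R_max = 17/10 m/s = 1.7000 m/s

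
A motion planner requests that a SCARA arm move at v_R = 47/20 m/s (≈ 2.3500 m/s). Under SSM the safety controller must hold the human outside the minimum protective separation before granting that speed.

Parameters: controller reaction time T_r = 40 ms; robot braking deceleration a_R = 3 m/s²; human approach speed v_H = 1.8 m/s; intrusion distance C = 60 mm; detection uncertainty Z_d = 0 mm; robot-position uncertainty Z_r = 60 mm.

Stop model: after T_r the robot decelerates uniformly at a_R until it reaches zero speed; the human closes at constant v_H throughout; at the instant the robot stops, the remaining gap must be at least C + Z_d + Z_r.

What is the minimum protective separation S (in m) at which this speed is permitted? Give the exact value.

S_min = 31397/12000 m = 2.6164 m

T_s = v_R/a_R = (47/20)/3 = 0.7833 s
robot covers v_R·T_r = 2.3500·0.0400 = 0.0940 m before braking
robot under decel: 2.3500²/(2·3.0000) = 0.9204 m
human over T_r+T_s: 1.8000·(0.0400+0.7833) = 1.4820 m
C+Z_d+Z_r = 0.0600+0.0000+0.0600 = 0.1200 m
S_min ≈ 0.0940+0.9204+1.4820+0.1200  ⇒  S_min = 31397/12000 m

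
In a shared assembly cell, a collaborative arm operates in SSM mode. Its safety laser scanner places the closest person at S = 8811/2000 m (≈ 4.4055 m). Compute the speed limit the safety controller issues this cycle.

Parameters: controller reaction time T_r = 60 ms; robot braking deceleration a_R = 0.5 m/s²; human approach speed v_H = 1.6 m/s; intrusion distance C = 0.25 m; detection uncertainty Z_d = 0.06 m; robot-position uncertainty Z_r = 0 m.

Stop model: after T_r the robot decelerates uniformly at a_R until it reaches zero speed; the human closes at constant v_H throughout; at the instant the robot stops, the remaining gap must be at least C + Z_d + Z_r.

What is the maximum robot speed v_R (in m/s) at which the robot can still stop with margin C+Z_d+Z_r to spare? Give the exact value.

v_R_max = 19/20 m/s = 0.9500 m/s

at the boundary: (1)·v² + (163/50)·v + (-7999/2000) = 0
  disc = (163/50)² − 4·(1)·(-7999/2000) = 16641/625 ; √disc = 129/25
  v_R = (−(163/50) + 129/25) / (2·(1)) = 19/20 m/s
check:
braking lasts T_s = (19/20)/(1/2) = 1.9000 s
robot in T_r: 0.9500·0.0600 = 0.0570 m
robot under decel: 0.9500²/(2·0.5000) = 0.9025 m
person approaches 1.6000·(0.0600+1.9000) = 3.1360 m
C+Z_d+Z_r = 0.2500+0.0600+0.0000 = 0.3100 m
sum ≈ 0.0570+0.9025+3.1360+0.3100 ≈ 4.4055 m = S ✓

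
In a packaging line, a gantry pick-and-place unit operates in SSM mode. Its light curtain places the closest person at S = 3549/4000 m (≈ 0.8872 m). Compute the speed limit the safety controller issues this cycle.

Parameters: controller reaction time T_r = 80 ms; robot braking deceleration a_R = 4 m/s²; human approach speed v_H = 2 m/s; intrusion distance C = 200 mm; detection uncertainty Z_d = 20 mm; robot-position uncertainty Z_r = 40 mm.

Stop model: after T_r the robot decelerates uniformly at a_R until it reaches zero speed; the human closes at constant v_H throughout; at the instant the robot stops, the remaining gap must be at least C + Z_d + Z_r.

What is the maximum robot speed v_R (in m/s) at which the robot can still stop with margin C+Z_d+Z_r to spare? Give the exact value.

collect terms ⇒ (1/8)·v_R² + (29/50)·v_R + (-1869/4000) = 0
  disc = (29/50)² − 4·(1/8)·(-1869/4000) = 22801/40000 ; √disc = 151/200
  v_R = (−(29/50) + 151/200) / (2·(1/8)) = 7/10 m/s
check:
braking lasts T_s = (7/10)/4 = 0.1750 s
robot covers v_R·T_r = 0.7000·0.0800 = 0.0560 m before braking
robot covers 0.7000·0.1750 − ½·4.0000·0.1750² = 0.0612 m while stopping
human closes 2.0000·0.2550 = 0.5100 m
C+Z_d+Z_r = 0.2000+0.0200+0.0400 = 0.2600 m
sum ≈ 0.0560+0.0612+0.5100+0.2600 ≈ 0.8872 m = S ✓

v_R_max = 7/10 m/s = 0.7000 m/s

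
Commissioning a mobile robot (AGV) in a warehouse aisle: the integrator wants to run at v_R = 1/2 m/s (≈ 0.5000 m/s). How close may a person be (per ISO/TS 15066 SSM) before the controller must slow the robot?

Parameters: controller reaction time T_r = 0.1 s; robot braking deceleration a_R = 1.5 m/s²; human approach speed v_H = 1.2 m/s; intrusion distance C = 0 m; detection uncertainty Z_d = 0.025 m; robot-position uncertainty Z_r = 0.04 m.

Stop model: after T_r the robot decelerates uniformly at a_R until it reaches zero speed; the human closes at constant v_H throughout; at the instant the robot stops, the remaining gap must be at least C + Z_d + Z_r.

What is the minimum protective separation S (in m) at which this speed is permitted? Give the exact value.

T_s = v_R/a_R = (1/2)/(3/2) = 0.3333 s
robot in T_r: 0.5000·0.1000 = 0.0500 m
robot under decel: 0.5000²/(2·1.5000) = 0.0833 m
human closes 1.2000·0.4333 = 0.5200 m
margins: 0.0000+0.0250+0.0400 = 0.0650 m
S_min ≈ 0.0500+0.0833+0.5200+0.0650  ⇒  S_min = 431/600 m

S_min = 431/600 m = 0.7183 m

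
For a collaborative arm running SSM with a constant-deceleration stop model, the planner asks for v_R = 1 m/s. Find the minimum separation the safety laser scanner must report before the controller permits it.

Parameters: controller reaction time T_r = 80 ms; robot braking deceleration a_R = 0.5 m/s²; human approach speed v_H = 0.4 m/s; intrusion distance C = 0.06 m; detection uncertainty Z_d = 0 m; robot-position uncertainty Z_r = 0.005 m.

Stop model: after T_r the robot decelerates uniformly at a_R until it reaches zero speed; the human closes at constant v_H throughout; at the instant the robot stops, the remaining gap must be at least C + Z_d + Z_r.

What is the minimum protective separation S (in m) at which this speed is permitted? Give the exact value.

stop time T_s = 1/(1/2) = 2.0000 s
robot in T_r: 1.0000·0.0800 = 0.0800 m
robot covers 1.0000·2.0000 − ½·0.5000·2.0000² = 1.0000 m while stopping
person approaches 0.4000·(0.0800+2.0000) = 0.8320 m
C+Z_d+Z_r = 0.0600+0.0000+0.0050 = 0.0650 m
S_min ≈ 0.0800+1.0000+0.8320+0.0650  ⇒  S_min = 1977/1000 m

S_min = 1977/1000 m = 1.9770 m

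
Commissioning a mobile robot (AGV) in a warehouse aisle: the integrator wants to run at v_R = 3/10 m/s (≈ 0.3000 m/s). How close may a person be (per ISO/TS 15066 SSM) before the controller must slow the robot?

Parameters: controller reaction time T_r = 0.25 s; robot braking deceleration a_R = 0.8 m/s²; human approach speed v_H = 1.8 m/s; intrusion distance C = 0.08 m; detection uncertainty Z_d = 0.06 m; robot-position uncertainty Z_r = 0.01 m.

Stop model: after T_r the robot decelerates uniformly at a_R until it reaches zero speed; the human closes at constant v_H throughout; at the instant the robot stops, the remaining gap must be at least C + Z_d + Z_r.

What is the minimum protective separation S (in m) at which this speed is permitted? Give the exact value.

S_min = 45/32 m = 1.4062 m

T_s = v_R/a_R = (3/10)/(4/5) = 0.3750 s
robot covers v_R·T_r = 0.3000·0.2500 = 0.0750 m before braking
robot covers 0.3000·0.3750 − ½·0.8000·0.3750² = 0.0563 m while stopping
human over T_r+T_s: 1.8000·(0.2500+0.3750) = 1.1250 m
margins: 0.0800+0.0600+0.0100 = 0.1500 m
S_min ≈ 0.0750+0.0563+1.1250+0.1500  ⇒  S_min = 45/32 m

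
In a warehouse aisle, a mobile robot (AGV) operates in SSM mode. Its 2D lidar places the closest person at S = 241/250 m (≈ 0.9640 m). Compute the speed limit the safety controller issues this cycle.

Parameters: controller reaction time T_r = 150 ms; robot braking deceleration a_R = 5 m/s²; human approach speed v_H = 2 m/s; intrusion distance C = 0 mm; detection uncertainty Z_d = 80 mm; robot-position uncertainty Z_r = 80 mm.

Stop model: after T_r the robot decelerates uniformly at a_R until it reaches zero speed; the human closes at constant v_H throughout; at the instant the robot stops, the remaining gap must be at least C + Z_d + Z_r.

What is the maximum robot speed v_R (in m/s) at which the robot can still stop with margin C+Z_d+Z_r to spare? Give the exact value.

at the boundary: (1/10)·v² + (11/20)·v + (-63/125) = 0
  disc = (11/20)² − 4·(1/10)·(-63/125) = 5041/10000 ; √disc = 71/100
  v_R = (−(11/20) + 71/100) / (2·(1/10)) = 4/5 m/s
check:
braking lasts T_s = (4/5)/5 = 0.1600 s
robot covers v_R·T_r = 0.8000·0.1500 = 0.1200 m before braking
robot under decel: 0.8000²/(2·5.0000) = 0.0640 m
human over T_r+T_s: 2.0000·(0.1500+0.1600) = 0.6200 m
residual clearance needed = 0.0000+0.0800+0.0800 = 0.1600 m
sum ≈ 0.1200+0.0640+0.6200+0.1600 ≈ 0.9640 m = S ✓

v_R_max = 4/5 m/s = 0.8000 m/s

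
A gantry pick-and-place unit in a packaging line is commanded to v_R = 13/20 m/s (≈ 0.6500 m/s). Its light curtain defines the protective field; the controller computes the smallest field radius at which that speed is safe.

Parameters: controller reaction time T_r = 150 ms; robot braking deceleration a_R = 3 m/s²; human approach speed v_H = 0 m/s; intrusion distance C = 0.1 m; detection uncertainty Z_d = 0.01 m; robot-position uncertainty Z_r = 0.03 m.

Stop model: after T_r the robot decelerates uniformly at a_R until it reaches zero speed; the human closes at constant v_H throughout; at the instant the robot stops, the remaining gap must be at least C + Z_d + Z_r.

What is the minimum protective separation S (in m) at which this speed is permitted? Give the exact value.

stop time T_s = (13/20)/3 = 0.2167 s
reaction-phase robot travel = 0.6500·0.1500 = 0.0975 m
robot covers 0.6500·0.2167 − ½·3.0000·0.2167² = 0.0704 m while stopping
human over T_r+T_s: 0.0000·(0.1500+0.2167) = 0.0000 m
margins: 0.1000+0.0100+0.0300 = 0.1400 m
S_min ≈ 0.0975+0.0704+0.0000+0.1400  ⇒  S_min = 739/2400 m

S_min = 739/2400 m = 0.3079 m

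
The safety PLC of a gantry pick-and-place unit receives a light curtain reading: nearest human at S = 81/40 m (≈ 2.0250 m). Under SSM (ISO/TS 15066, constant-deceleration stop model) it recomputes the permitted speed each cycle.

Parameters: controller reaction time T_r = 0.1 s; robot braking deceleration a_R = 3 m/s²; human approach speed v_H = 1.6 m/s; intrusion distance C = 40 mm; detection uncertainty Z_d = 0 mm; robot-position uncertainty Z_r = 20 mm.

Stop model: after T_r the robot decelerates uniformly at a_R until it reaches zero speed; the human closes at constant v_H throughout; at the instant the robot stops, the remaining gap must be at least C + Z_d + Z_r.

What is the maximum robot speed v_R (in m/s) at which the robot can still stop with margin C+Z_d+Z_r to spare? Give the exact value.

at the boundary: (1/6)·v² + (19/30)·v + (-361/200) = 0
  disc = (19/30)² − 4·(1/6)·(-361/200) = 361/225 ; √disc = 19/15
  v_R = (−(19/30) + 19/15) / (2·(1/6)) = 19/10 m/s
check:
braking lasts T_s = (19/10)/3 = 0.6333 s
reaction-phase robot travel = 1.9000·0.1000 = 0.1900 m
braking distance = 1.9000²/(2·3.0000) = 0.6017 m
human closes 1.6000·0.7333 = 1.1733 m
residual clearance needed = 0.0400+0.0000+0.0200 = 0.0600 m
sum ≈ 0.1900+0.6017+1.1733+0.0600 ≈ 2.0250 m = S ✓

v_R_max = 19/10 m/s = 1.9000 m/s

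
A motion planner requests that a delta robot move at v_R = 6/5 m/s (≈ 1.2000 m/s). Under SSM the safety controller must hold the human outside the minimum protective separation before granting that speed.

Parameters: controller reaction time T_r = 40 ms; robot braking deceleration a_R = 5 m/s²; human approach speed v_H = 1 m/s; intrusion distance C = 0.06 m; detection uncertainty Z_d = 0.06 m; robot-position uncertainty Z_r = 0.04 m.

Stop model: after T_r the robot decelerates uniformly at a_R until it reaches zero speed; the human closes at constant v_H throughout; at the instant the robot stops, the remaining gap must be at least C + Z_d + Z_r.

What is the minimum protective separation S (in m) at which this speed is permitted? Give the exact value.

T_s = v_R/a_R = (6/5)/5 = 0.2400 s
robot in T_r: 1.2000·0.0400 = 0.0480 m
braking distance = 1.2000²/(2·5.0000) = 0.1440 m
person approaches 1.0000·(0.0400+0.2400) = 0.2800 m
C+Z_d+Z_r = 0.0600+0.0600+0.0400 = 0.1600 m
S_min ≈ 0.0480+0.1440+0.2800+0.1600  ⇒  S_min = 79/125 m

S_min = 79/125 m = 0.6320 m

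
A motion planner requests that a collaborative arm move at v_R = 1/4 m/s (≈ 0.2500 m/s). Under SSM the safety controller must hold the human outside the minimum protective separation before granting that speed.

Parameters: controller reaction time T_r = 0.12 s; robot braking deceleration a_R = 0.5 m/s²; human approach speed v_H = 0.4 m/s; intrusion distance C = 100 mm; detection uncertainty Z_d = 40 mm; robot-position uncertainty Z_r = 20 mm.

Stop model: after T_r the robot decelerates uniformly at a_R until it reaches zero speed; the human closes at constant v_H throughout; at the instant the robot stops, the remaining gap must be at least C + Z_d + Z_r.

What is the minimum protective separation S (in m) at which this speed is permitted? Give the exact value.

S_min = 1001/2000 m = 0.5005 m

stop time T_s = (1/4)/(1/2) = 0.5000 s
reaction-phase robot travel = 0.2500·0.1200 = 0.0300 m
robot covers 0.2500·0.5000 − ½·0.5000·0.5000² = 0.0625 m while stopping
person approaches 0.4000·(0.1200+0.5000) = 0.2480 m
residual clearance needed = 0.1000+0.0400+0.0200 = 0.1600 m
S_min ≈ 0.0300+0.0625+0.2480+0.1600  ⇒  S_min = 1001/2000 m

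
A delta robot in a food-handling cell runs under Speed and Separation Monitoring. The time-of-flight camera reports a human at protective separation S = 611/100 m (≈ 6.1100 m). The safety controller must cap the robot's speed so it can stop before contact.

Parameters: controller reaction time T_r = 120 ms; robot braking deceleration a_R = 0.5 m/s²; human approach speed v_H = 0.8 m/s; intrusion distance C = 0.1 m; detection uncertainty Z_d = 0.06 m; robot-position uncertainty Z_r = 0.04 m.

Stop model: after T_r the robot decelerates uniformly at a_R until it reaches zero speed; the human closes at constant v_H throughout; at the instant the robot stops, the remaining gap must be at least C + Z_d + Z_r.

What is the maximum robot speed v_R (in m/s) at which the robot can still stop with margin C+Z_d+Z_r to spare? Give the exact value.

v_R_max = 17/10 m/s = 1.7000 m/s

quadratic (1)·v² + (43/25)·v + (-2907/500) = 0
  disc = (43/25)² − 4·(1)·(-2907/500) = 16384/625 ; √disc = 128/25
  v_R = (−(43/25) + 128/25) / (2·(1)) = 17/10 m/s
check:
T_s = v_R/a_R = (17/10)/(1/2) = 3.4000 s
robot covers v_R·T_r = 1.7000·0.1200 = 0.2040 m before braking
braking distance = 1.7000²/(2·0.5000) = 2.8900 m
human closes 0.8000·3.5200 = 2.8160 m
margins: 0.1000+0.0600+0.0400 = 0.2000 m
sum ≈ 0.2040+2.8900+2.8160+0.2000 ≈ 6.1100 m = S ✓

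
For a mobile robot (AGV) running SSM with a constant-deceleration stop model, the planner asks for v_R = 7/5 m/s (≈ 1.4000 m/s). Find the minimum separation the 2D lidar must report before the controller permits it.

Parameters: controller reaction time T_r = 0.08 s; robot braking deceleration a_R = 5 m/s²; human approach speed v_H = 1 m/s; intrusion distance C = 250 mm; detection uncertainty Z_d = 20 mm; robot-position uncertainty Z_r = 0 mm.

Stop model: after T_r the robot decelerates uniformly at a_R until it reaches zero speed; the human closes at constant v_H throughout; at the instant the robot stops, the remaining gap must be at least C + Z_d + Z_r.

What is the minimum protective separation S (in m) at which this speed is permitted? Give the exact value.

S_min = 469/500 m = 0.9380 m

T_s = v_R/a_R = (7/5)/5 = 0.2800 s
robot in T_r: 1.4000·0.0800 = 0.1120 m
braking distance = 1.4000²/(2·5.0000) = 0.1960 m
person approaches 1.0000·(0.0800+0.2800) = 0.3600 m
C+Z_d+Z_r = 0.2500+0.0200+0.0000 = 0.2700 m
S_min ≈ 0.1120+0.1960+0.3600+0.2700  ⇒  S_min = 469/500 m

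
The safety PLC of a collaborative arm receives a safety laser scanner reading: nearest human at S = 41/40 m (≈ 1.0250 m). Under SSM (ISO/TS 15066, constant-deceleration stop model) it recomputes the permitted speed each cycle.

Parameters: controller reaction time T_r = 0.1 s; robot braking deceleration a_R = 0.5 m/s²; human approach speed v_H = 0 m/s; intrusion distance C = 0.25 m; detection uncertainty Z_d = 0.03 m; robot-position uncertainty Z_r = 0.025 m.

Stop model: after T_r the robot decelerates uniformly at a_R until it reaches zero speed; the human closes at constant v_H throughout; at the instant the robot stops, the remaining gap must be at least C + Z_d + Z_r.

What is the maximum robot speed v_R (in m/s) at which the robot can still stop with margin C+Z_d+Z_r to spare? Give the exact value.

v_R_max = 4/5 m/s = 0.8000 m/s

collect terms ⇒ (1)·v_R² + (1/10)·v_R + (-18/25) = 0
  disc = (1/10)² − 4·(1)·(-18/25) = 289/100 ; √disc = 17/10
  v_R = (−(1/10) + 17/10) / (2·(1)) = 4/5 m/s
check:
T_s = v_R/a_R = (4/5)/(1/2) = 1.6000 s
reaction-phase robot travel = 0.8000·0.1000 = 0.0800 m
braking distance = 0.8000²/(2·0.5000) = 0.6400 m
human over T_r+T_s: 0.0000·(0.1000+1.6000) = 0.0000 m
C+Z_d+Z_r = 0.2500+0.0300+0.0250 = 0.3050 m
sum ≈ 0.0800+0.6400+0.0000+0.3050 ≈ 1.0250 m = S ✓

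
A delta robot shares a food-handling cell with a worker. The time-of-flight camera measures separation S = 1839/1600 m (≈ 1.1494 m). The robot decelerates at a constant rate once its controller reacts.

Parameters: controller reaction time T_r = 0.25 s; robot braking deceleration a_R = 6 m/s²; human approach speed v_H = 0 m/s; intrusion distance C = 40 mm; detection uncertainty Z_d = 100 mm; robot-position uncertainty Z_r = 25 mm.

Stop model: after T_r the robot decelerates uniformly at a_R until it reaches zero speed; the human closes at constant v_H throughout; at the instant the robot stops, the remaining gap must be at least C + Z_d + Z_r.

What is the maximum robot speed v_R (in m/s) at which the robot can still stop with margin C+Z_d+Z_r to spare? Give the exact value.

collect terms ⇒ (1/12)·v_R² + (1/4)·v_R + (-63/64) = 0
  disc = (1/4)² − 4·(1/12)·(-63/64) = 25/64 ; √disc = 5/8
  v_R = (−(1/4) + 5/8) / (2·(1/12)) = 9/4 m/s
check:
stop time T_s = (9/4)/6 = 0.3750 s
robot in T_r: 2.2500·0.2500 = 0.5625 m
braking distance = 2.2500²/(2·6.0000) = 0.4219 m
person approaches 0.0000·(0.2500+0.3750) = 0.0000 m
residual clearance needed = 0.0400+0.1000+0.0250 = 0.1650 m
sum ≈ 0.5625+0.4219+0.0000+0.1650 ≈ 1.1494 m = S ✓

v_R_max = 9/4 m/s = 2.2500 m/s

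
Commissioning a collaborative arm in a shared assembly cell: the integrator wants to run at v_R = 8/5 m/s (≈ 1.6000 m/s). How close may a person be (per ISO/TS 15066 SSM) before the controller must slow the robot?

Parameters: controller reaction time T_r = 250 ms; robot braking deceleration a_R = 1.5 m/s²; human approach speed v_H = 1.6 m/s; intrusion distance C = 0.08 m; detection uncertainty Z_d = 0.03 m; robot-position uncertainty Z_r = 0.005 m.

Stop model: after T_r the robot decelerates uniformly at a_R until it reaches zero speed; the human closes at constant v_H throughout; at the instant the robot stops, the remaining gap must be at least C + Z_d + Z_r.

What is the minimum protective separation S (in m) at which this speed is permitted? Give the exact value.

S_min = 139/40 m = 3.4750 m

stop time T_s = (8/5)/(3/2) = 1.0667 s
reaction-phase robot travel = 1.6000·0.2500 = 0.4000 m
braking distance = 1.6000²/(2·1.5000) = 0.8533 m
human over T_r+T_s: 1.6000·(0.2500+1.0667) = 2.1067 m
residual clearance needed = 0.0800+0.0300+0.0050 = 0.1150 m
S_min ≈ 0.4000+0.8533+2.1067+0.1150  ⇒  S_min = 139/40 m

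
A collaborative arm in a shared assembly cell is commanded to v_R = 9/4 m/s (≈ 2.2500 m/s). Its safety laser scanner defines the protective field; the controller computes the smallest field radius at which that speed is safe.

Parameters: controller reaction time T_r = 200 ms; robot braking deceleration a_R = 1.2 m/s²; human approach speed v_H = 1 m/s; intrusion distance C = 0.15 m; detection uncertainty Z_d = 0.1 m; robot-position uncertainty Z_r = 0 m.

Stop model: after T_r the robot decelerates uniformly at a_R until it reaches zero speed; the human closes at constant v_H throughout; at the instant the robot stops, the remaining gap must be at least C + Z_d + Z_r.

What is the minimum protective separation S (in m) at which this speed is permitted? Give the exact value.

S_min = 1563/320 m = 4.8844 m

stop time T_s = (9/4)/(6/5) = 1.8750 s
reaction-phase robot travel = 2.2500·0.2000 = 0.4500 m
robot under decel: 2.2500²/(2·1.2000) = 2.1094 m
human over T_r+T_s: 1.0000·(0.2000+1.8750) = 2.0750 m
margins: 0.1500+0.1000+0.0000 = 0.2500 m
S_min ≈ 0.4500+2.1094+2.0750+0.2500  ⇒  S_min = 1563/320 m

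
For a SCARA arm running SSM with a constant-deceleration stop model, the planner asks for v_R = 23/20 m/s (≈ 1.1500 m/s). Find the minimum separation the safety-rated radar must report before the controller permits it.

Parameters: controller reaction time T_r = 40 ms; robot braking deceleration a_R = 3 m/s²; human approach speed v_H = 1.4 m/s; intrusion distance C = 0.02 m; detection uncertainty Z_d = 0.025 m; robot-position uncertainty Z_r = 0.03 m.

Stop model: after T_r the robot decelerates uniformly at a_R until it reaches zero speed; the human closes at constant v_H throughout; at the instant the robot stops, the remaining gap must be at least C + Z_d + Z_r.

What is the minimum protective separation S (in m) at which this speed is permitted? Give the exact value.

braking lasts T_s = (23/20)/3 = 0.3833 s
reaction-phase robot travel = 1.1500·0.0400 = 0.0460 m
braking distance = 1.1500²/(2·3.0000) = 0.2204 m
person approaches 1.4000·(0.0400+0.3833) = 0.5927 m
margins: 0.0200+0.0250+0.0300 = 0.0750 m
S_min ≈ 0.0460+0.2204+0.5927+0.0750  ⇒  S_min = 11209/12000 m

S_min = 11209/12000 m = 0.9341 m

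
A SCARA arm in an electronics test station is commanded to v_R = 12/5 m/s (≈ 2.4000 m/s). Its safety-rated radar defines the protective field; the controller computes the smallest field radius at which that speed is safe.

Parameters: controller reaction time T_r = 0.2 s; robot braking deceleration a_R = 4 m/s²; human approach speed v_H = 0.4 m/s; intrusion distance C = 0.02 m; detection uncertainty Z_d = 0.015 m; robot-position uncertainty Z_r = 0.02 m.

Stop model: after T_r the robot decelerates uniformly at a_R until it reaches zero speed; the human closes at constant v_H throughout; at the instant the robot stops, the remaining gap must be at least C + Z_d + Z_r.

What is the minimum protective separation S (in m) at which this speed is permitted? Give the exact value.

stop time T_s = (12/5)/4 = 0.6000 s
robot in T_r: 2.4000·0.2000 = 0.4800 m
robot under decel: 2.4000²/(2·4.0000) = 0.7200 m
human over T_r+T_s: 0.4000·(0.2000+0.6000) = 0.3200 m
residual clearance needed = 0.0200+0.0150+0.0200 = 0.0550 m
S_min ≈ 0.4800+0.7200+0.3200+0.0550  ⇒  S_min = 63/40 m

S_min = 63/40 m = 1.5750 m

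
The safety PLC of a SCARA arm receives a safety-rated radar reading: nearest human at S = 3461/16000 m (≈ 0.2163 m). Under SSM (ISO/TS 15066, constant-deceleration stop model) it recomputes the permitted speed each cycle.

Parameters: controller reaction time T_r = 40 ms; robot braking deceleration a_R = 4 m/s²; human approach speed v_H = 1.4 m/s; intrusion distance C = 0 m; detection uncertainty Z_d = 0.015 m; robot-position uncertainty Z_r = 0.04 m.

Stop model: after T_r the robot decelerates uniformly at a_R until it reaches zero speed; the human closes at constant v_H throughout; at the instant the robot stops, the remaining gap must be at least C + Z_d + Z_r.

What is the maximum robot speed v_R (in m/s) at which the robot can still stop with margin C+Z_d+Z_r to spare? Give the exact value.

quadratic (1/8)·v² + (39/100)·v + (-337/3200) = 0
  disc = (39/100)² − 4·(1/8)·(-337/3200) = 32761/160000 ; √disc = 181/400
  v_R = (−(39/100) + 181/400) / (2·(1/8)) = 1/4 m/s
check:
braking lasts T_s = (1/4)/4 = 0.0625 s
robot covers v_R·T_r = 0.2500·0.0400 = 0.0100 m before braking
braking distance = 0.2500²/(2·4.0000) = 0.0078 m
human closes 1.4000·0.1025 = 0.1435 m
margins: 0.0000+0.0150+0.0400 = 0.0550 m
sum ≈ 0.0100+0.0078+0.1435+0.0550 ≈ 0.2163 m = S ✓

v_R_max = 1/4 m/s = 0.2500 m/s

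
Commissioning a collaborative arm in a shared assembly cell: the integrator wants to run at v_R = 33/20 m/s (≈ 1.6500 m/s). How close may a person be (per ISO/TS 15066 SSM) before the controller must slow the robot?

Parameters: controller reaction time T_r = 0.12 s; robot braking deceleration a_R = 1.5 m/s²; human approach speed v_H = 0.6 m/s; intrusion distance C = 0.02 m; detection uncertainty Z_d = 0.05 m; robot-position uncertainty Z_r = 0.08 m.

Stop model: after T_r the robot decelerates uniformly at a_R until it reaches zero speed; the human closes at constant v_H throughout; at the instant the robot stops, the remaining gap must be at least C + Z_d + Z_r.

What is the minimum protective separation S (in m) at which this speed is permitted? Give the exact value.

S_min = 159/80 m = 1.9875 m

T_s = v_R/a_R = (33/20)/(3/2) = 1.1000 s
robot in T_r: 1.6500·0.1200 = 0.1980 m
braking distance = 1.6500²/(2·1.5000) = 0.9075 m
human over T_r+T_s: 0.6000·(0.1200+1.1000) = 0.7320 m
margins: 0.0200+0.0500+0.0800 = 0.1500 m
S_min ≈ 0.1980+0.9075+0.7320+0.1500  ⇒  S_min = 159/80 m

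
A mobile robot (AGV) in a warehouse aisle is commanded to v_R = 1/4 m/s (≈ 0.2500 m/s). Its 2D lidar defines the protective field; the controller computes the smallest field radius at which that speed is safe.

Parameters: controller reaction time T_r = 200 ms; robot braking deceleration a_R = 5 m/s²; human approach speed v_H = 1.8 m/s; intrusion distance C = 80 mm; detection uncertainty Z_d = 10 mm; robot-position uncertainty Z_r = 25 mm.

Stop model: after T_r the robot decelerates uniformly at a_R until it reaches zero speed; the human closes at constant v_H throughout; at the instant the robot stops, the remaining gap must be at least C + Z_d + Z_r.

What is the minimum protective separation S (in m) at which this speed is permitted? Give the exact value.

S_min = 497/800 m = 0.6212 m

stop time T_s = (1/4)/5 = 0.0500 s
robot covers v_R·T_r = 0.2500·0.2000 = 0.0500 m before braking
robot covers 0.2500·0.0500 − ½·5.0000·0.0500² = 0.0063 m while stopping
human closes 1.8000·0.2500 = 0.4500 m
margins: 0.0800+0.0100+0.0250 = 0.1150 m
S_min ≈ 0.0500+0.0063+0.4500+0.1150  ⇒  S_min = 497/800 m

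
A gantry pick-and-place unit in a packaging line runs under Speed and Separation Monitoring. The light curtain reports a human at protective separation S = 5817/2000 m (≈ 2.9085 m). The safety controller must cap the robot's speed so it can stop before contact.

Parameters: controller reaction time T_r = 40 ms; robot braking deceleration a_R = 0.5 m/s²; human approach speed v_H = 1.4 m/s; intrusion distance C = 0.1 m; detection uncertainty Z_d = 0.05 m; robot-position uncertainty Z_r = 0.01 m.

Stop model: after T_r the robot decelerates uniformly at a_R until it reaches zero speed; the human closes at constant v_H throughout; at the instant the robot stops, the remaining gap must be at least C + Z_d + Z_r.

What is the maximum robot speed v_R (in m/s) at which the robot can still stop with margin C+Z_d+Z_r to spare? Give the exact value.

collect terms ⇒ (1)·v_R² + (71/25)·v_R + (-1077/400) = 0
  disc = (71/25)² − 4·(1)·(-1077/400) = 47089/2500 ; √disc = 217/50
  v_R = (−(71/25) + 217/50) / (2·(1)) = 3/4 m/s
check:
braking lasts T_s = (3/4)/(1/2) = 1.5000 s
reaction-phase robot travel = 0.7500·0.0400 = 0.0300 m
robot under decel: 0.7500²/(2·0.5000) = 0.5625 m
human closes 1.4000·1.5400 = 2.1560 m
residual clearance needed = 0.1000+0.0500+0.0100 = 0.1600 m
sum ≈ 0.0300+0.5625+2.1560+0.1600 ≈ 2.9085 m = S ✓

v_R_max = 3/4 m/s = 0.7500 m/s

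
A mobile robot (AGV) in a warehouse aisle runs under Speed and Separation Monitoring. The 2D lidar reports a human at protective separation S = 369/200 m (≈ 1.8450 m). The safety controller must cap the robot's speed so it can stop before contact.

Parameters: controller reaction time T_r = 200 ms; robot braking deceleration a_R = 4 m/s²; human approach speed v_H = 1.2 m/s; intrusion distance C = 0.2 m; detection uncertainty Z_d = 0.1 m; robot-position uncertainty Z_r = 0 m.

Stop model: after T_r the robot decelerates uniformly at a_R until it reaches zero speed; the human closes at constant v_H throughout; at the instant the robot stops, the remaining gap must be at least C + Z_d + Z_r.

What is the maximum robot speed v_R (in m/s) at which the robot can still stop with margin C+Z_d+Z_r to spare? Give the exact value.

quadratic (1/8)·v² + (1/2)·v + (-261/200) = 0
  disc = (1/2)² − 4·(1/8)·(-261/200) = 361/400 ; √disc = 19/20
  v_R = (−(1/2) + 19/20) / (2·(1/8)) = 9/5 m/s
check:
stop time T_s = (9/5)/4 = 0.4500 s
robot in T_r: 1.8000·0.2000 = 0.3600 m
robot covers 1.8000·0.4500 − ½·4.0000·0.4500² = 0.4050 m while stopping
person approaches 1.2000·(0.2000+0.4500) = 0.7800 m
C+Z_d+Z_r = 0.2000+0.1000+0.0000 = 0.3000 m
sum ≈ 0.3600+0.4050+0.7800+0.3000 ≈ 1.8450 m = S ✓

v_R_max = 9/5 m/s = 1.8000 m/s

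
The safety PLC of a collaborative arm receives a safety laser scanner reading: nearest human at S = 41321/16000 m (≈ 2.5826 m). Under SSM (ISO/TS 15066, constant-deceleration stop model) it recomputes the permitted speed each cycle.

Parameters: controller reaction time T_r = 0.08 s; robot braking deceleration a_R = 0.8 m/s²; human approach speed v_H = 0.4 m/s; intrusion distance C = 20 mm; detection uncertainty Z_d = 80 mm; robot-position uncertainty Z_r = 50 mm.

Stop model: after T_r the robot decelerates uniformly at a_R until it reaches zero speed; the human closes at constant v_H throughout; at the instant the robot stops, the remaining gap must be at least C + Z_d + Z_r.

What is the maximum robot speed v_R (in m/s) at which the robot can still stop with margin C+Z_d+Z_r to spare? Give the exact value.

collect terms ⇒ (5/8)·v_R² + (29/50)·v_R + (-38409/16000) = 0
  disc = (29/50)² − 4·(5/8)·(-38409/16000) = 1014049/160000 ; √disc = 1007/400
  v_R = (−(29/50) + 1007/400) / (2·(5/8)) = 31/20 m/s
check:
stop time T_s = (31/20)/(4/5) = 1.9375 s
robot in T_r: 1.5500·0.0800 = 0.1240 m
robot under decel: 1.5500²/(2·0.8000) = 1.5016 m
human closes 0.4000·2.0175 = 0.8070 m
margins: 0.0200+0.0800+0.0500 = 0.1500 m
sum ≈ 0.1240+1.5016+0.8070+0.1500 ≈ 2.5826 m = S ✓

v_R_max = 31/20 m/s = 1.5500 m/s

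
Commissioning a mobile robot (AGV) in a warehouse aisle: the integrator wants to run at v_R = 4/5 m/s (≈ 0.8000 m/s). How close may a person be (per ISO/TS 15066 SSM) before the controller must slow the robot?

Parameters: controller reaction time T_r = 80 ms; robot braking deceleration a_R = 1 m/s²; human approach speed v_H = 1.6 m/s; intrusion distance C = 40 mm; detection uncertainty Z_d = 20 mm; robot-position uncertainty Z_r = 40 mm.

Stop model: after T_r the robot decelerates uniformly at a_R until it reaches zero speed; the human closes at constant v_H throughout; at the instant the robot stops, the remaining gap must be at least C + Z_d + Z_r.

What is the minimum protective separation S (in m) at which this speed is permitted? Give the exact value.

braking lasts T_s = (4/5)/1 = 0.8000 s
reaction-phase robot travel = 0.8000·0.0800 = 0.0640 m
braking distance = 0.8000²/(2·1.0000) = 0.3200 m
human closes 1.6000·0.8800 = 1.4080 m
margins: 0.0400+0.0200+0.0400 = 0.1000 m
S_min ≈ 0.0640+0.3200+1.4080+0.1000  ⇒  S_min = 473/250 m

S_min = 473/250 m = 1.8920 m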